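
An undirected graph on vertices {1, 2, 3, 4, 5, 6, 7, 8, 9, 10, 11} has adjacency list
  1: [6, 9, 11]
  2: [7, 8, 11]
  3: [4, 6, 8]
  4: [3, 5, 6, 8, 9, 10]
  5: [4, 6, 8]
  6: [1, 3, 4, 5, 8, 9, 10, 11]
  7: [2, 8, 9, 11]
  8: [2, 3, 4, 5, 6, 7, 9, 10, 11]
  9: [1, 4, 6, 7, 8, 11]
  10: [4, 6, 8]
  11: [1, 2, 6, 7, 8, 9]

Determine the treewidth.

3

A width-3 tree decomposition is:
Bags: B1 = {7, 8, 9, 11}  B2 = {6, 8, 9, 11}  B3 = {4, 6, 8, 9}  B4 = {4, 5, 6, 8}  B5 = {3, 4, 6, 8}  B6 = {1, 6, 9, 11}  B7 = {4, 6, 8, 10}  B8 = {2, 7, 8, 11}
Tree: B1–B2, B2–B3, B3–B4, B3–B5, B2–B6, B3–B7, B1–B8
The largest bag has 4 vertices, giving width 3; this decomposition certifies tw(G) ≤ 3. For the lower bound, the 4 vertices {2, 7, 8, 11} are pairwise adjacent, and any tree decomposition puts a clique entirely inside one bag — forcing width ≥ 3. Therefore the treewidth is 3.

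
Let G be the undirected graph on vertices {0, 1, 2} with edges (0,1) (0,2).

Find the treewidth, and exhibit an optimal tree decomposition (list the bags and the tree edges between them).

Treewidth 1.
One such decomposition:
Bags: B1 = {0, 1}  B2 = {0, 2}
Tree: B1–B2

The largest bag has 2 vertices, giving width 1; this decomposition certifies tw(G) ≤ 1. Any graph with an edge has treewidth ≥ 1, and G has the edge 1–0. The upper and lower bounds meet at 1, so that is the treewidth.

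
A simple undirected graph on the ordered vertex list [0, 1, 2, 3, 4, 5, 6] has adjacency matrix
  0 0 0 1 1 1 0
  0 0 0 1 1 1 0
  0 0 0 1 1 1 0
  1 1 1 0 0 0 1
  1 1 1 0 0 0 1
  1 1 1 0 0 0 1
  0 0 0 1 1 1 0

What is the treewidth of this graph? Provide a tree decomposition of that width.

The largest bag has 4 vertices, giving width 3; this decomposition certifies tw(G) ≤ 3. For the lower bound: the 4 vertex sets {2,5}, {0,3}, {4}, {1} are disjoint, each induces a connected subgraph, and every pair is joined by at least one edge of G. Contracting each set to a single vertex therefore yields K_{4} as a minor, and since treewidth is minor-monotone, tw(G) ≥ tw(K_{4}) = 3. Combining the bounds, tw(G) = 3.

Treewidth 3.
One such decomposition:
Bags: B1 = {2, 3, 4, 5}  B2 = {0, 3, 4, 5}  B3 = {1, 3, 4, 5}  B4 = {3, 4, 5, 6}
Tree: B1–B2, B2–B3, B3–B4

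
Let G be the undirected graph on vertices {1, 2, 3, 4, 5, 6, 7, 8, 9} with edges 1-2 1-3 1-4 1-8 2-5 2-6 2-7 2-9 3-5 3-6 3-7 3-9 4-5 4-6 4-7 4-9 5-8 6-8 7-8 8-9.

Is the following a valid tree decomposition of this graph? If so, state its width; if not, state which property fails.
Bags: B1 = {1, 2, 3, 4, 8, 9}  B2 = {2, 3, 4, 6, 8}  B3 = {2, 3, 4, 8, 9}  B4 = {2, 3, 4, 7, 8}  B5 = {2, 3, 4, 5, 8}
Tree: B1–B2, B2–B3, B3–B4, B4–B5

No — bags containing vertex 9 are not connected in the tree.

A tree decomposition must satisfy three properties: every vertex lies in some bag; for every edge, both endpoints lie together in some bag; and for every vertex, the bags containing it form a connected subtree. Here bags containing vertex 9 are not connected in the tree, so the decomposition is invalid.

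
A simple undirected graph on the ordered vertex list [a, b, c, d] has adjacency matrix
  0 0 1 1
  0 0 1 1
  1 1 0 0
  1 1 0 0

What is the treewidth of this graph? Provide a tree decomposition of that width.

Each bag holds 3 vertices, so the decomposition has width 2, which upper-bounds the treewidth. Since c–a–d–b–c is a cycle in G, G is not acyclic. Forests are exactly the graphs of treewidth ≤ 1, so tw(G) ≥ 2. Combining the bounds, tw(G) = 2.

Treewidth 2.
Bags: B1 = {a, c, d}  B2 = {b, c, d}
Tree: B1–B2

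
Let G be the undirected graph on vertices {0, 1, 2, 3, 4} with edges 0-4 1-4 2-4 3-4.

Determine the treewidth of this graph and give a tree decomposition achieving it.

Each bag holds 2 vertices, so the decomposition has width 1, which upper-bounds the treewidth. Any graph with an edge has treewidth ≥ 1, and G has the edge 1–4. Therefore the treewidth is 1.

Treewidth 1.
Bags: B1 = {1, 4}  B2 = {0, 4}  B3 = {2, 4}  B4 = {3, 4}
Tree: B1–B2, B1–B3, B2–B4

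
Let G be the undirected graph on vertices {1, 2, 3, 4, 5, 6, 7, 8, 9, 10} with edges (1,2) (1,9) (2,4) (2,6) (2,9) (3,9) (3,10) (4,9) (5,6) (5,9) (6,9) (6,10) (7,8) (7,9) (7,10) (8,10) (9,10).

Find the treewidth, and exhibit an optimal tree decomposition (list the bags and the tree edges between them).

Treewidth 2.
One optimal decomposition is:
Bags: B1 = {7, 9, 10}  B2 = {6, 9, 10}  B3 = {2, 6, 9}  B4 = {2, 4, 9}  B5 = {7, 8, 10}  B6 = {5, 6, 9}  B7 = {1, 2, 9}  B8 = {3, 9, 10}
Tree: B1–B2, B2–B3, B3–B4, B1–B5, B2–B6, B3–B7, B2–B8

The largest bag has 3 vertices, giving width 2; this decomposition certifies tw(G) ≤ 2. Conversely, {7, 8, 10} is a clique of size 3, and the vertices of any clique must share a bag in every tree decomposition; so some bag has ≥ 3 vertices and tw(G) ≥ 2. Hence tw(G) = 2 exactly.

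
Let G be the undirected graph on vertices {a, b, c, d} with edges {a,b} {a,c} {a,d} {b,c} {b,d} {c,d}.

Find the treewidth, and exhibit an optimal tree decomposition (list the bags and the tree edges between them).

Treewidth 3.
Bags: B1 = {a, b, c, d}
Tree: (single bag)

A single bag containing all 4 vertices is trivially a valid decomposition of width 3. For the lower bound, the 4 vertices {a, b, c, d} are pairwise adjacent, and any tree decomposition puts a clique entirely inside one bag — forcing width ≥ 3. Therefore the treewidth is 3.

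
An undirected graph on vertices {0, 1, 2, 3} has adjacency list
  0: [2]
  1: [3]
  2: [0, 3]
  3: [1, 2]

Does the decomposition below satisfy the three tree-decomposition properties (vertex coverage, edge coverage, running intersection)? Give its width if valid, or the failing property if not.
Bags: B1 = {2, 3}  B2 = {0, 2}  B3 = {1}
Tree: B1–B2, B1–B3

No — edge (3,1) lies in no bag.

A tree decomposition must satisfy three properties: every vertex lies in some bag; for every edge, both endpoints lie together in some bag; and for every vertex, the bags containing it form a connected subtree. Here edge (3,1) lies in no bag, so the decomposition is invalid.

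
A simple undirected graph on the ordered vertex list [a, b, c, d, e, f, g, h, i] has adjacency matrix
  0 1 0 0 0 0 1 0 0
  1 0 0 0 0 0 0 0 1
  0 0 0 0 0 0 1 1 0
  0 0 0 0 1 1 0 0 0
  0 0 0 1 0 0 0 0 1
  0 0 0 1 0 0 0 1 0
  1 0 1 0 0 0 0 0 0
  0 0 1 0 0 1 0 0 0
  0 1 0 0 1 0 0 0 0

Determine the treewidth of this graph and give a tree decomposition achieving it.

Every bag has size at most 3, so the width is 3 − 1 = 2 and tw(G) ≤ 2. The edges i–e–d–f–h–c–g–a–b–i form a cycle, so G is not a tree and its treewidth is at least 2. The upper and lower bounds meet at 2, so that is the treewidth.

Treewidth 2.
One optimal decomposition is:
Bags: B1 = {d, e, i}  B2 = {d, f, i}  B3 = {f, h, i}  B4 = {c, h, i}  B5 = {c, g, i}  B6 = {a, g, i}  B7 = {a, b, i}
Tree: B1–B2, B2–B3, B3–B4, B4–B5, B5–B6, B6–B7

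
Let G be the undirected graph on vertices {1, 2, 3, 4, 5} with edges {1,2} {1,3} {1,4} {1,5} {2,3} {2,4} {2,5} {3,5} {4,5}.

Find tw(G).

3

A width-3 tree decomposition is:
Bags: B1 = {1, 2, 4, 5}  B2 = {1, 2, 3, 5}
Tree: B1–B2
Every bag has size at most 4, so the width is 4 − 1 = 3 and tw(G) ≤ 3. Conversely, {1, 2, 3, 5} is a clique of size 4, and the vertices of any clique must share a bag in every tree decomposition; so some bag has ≥ 4 vertices and tw(G) ≥ 3. The upper and lower bounds meet at 3, so that is the treewidth.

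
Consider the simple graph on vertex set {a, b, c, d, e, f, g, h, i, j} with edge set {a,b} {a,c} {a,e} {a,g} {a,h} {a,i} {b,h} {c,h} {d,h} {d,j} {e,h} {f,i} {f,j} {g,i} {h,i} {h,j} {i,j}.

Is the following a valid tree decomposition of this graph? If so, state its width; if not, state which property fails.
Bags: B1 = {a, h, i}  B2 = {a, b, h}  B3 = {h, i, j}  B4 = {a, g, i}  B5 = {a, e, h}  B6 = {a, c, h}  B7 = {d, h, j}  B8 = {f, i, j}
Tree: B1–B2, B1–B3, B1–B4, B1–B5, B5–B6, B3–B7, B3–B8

Yes; width 2.

Checking the three conditions: (i) the bags cover all of {a, b, c, d, e, f, g, h, i, j}; (ii) for each edge, some bag contains both endpoints; (iii) the bags containing any fixed vertex form a subtree. All hold, so the decomposition is valid with width 3 − 1 = 2.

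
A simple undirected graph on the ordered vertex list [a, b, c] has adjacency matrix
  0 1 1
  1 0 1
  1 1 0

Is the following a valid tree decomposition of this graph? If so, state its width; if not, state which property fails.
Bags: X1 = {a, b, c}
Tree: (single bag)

Yes; width 2.

Every vertex of G appears in some bag (union = {a, b, c}); every edge is covered by a bag; and for each vertex v the set of bags containing v is connected in the bag tree. The decomposition is therefore valid. The largest bag has 3 vertices, so the width is 2.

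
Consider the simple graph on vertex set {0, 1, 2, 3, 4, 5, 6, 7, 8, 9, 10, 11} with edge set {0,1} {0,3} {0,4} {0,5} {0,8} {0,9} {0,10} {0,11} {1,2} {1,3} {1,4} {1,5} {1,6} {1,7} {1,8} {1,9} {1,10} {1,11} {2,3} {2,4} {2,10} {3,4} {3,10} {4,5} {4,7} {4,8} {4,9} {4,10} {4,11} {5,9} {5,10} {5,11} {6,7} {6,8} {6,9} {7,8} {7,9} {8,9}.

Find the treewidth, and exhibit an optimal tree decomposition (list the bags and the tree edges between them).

The largest bag has 5 vertices, giving width 4; this decomposition certifies tw(G) ≤ 4. For the lower bound, the 5 vertices {0, 1, 4, 8, 9} are pairwise adjacent, and any tree decomposition puts a clique entirely inside one bag — forcing width ≥ 4. Therefore the treewidth is 4.

Treewidth 4.
Bags: B1 = {0, 1, 4, 8, 9}  B2 = {0, 1, 4, 5, 9}  B3 = {0, 1, 4, 5, 10}  B4 = {0, 1, 3, 4, 10}  B5 = {1, 4, 7, 8, 9}  B6 = {1, 6, 7, 8, 9}  B7 = {0, 1, 4, 5, 11}  B8 = {1, 2, 3, 4, 10}
Tree: B1–B2, B2–B3, B3–B4, B1–B5, B5–B6, B2–B7, B4–B8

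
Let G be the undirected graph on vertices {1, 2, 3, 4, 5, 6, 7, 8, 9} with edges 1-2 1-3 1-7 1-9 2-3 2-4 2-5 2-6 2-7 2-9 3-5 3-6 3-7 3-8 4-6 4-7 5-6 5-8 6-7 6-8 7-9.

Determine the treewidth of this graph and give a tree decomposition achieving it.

Every bag has size at most 4, so the width is 4 − 1 = 3 and tw(G) ≤ 3. Conversely, {3, 5, 6, 8} is a clique of size 4, and the vertices of any clique must share a bag in every tree decomposition; so some bag has ≥ 4 vertices and tw(G) ≥ 3. Therefore the treewidth is 3.

Treewidth 3.
One optimal decomposition is:
Bags: B1 = {2, 3, 5, 6}  B2 = {2, 3, 6, 7}  B3 = {3, 5, 6, 8}  B4 = {2, 4, 6, 7}  B5 = {1, 2, 3, 7}  B6 = {1, 2, 7, 9}
Tree: B1–B2, B1–B3, B2–B4, B2–B5, B5–B6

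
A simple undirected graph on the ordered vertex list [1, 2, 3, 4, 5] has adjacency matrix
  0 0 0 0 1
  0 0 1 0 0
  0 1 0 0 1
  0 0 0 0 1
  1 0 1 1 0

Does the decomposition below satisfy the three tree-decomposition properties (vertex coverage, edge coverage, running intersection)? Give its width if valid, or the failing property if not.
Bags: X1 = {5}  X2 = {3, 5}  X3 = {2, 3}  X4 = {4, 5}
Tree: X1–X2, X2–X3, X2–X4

A tree decomposition must satisfy three properties: every vertex lies in some bag; for every edge, both endpoints lie together in some bag; and for every vertex, the bags containing it form a connected subtree. Here vertex 1 appears in no bag, so the decomposition is invalid.

No — vertex 1 appears in no bag.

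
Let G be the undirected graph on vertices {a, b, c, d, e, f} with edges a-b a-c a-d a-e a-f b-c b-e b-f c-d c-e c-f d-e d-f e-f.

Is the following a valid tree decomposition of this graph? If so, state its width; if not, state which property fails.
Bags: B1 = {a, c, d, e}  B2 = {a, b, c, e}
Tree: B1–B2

No — vertex f appears in no bag.

A tree decomposition must satisfy three properties: every vertex lies in some bag; for every edge, both endpoints lie together in some bag; and for every vertex, the bags containing it form a connected subtree. Here vertex f appears in no bag, so the decomposition is invalid.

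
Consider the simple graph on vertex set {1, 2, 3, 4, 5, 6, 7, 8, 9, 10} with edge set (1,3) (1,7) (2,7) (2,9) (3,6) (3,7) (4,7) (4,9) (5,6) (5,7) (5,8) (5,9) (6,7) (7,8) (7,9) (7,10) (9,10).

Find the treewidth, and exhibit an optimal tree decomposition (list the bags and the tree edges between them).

Each bag holds 3 vertices, so the decomposition has width 2, which upper-bounds the treewidth. Conversely, {1, 3, 7} is a clique of size 3, and the vertices of any clique must share a bag in every tree decomposition; so some bag has ≥ 3 vertices and tw(G) ≥ 2. Hence tw(G) = 2 exactly.

Treewidth 2.
One such decomposition:
Bags: B1 = {5, 6, 7}  B2 = {5, 7, 8}  B3 = {5, 7, 9}  B4 = {3, 6, 7}  B5 = {7, 9, 10}  B6 = {4, 7, 9}  B7 = {1, 3, 7}  B8 = {2, 7, 9}
Tree: B1–B2, B1–B3, B1–B4, B3–B5, B5–B6, B4–B7, B5–B8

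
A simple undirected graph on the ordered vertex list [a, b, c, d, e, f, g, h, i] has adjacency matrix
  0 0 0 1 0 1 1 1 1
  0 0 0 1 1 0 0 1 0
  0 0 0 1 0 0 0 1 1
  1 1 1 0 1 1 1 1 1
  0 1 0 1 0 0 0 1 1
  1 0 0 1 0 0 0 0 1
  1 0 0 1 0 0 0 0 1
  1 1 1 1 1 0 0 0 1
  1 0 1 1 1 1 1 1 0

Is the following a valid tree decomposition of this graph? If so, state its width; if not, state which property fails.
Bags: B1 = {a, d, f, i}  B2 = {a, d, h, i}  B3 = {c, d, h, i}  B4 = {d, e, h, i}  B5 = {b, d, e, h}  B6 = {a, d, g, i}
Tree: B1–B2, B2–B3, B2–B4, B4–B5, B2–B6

Yes; width 3.

Checking the three conditions: (i) the bags cover all of {a, b, c, d, e, f, g, h, i}; (ii) for each edge, some bag contains both endpoints; (iii) the bags containing any fixed vertex form a subtree. All hold, so the decomposition is valid with width 4 − 1 = 3.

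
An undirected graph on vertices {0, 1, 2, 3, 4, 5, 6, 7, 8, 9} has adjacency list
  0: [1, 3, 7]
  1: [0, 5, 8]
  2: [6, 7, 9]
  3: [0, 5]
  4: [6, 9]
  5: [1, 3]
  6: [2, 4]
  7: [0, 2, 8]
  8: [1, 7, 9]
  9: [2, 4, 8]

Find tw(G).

2

A width-2 tree decomposition is:
Bags: B1 = {1, 3, 5}  B2 = {0, 1, 3}  B3 = {0, 1, 8}  B4 = {0, 7, 8}  B5 = {7, 8, 9}  B6 = {2, 7, 9}  B7 = {2, 4, 9}  B8 = {2, 4, 6}
Tree: B1–B2, B2–B3, B3–B4, B4–B5, B5–B6, B6–B7, B7–B8
Each bag holds 3 vertices, so the decomposition has width 2, which upper-bounds the treewidth. The edges 5–3–0–1–5 form a cycle, so G is not a tree and its treewidth is at least 2. The upper and lower bounds meet at 2, so that is the treewidth.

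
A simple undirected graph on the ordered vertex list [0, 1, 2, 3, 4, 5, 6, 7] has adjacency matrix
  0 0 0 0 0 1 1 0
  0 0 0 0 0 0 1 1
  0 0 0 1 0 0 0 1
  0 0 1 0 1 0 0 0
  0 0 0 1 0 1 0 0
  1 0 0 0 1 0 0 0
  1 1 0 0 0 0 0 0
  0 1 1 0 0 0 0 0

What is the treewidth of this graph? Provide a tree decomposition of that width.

Every bag has size at most 3, so the width is 3 − 1 = 2 and tw(G) ≤ 2. Since 7–2–3–4–5–0–6–1–7 is a cycle in G, G is not acyclic. Forests are exactly the graphs of treewidth ≤ 1, so tw(G) ≥ 2. Combining the bounds, tw(G) = 2.

Treewidth 2.
Bags: B1 = {2, 3, 7}  B2 = {3, 4, 7}  B3 = {4, 5, 7}  B4 = {0, 5, 7}  B5 = {0, 6, 7}  B6 = {1, 6, 7}
Tree: B1–B2, B2–B3, B3–B4, B4–B5, B5–B6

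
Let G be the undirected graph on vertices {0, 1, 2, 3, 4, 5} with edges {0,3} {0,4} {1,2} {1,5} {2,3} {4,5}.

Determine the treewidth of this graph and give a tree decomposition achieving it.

Treewidth 2.
Bags: B1 = {0, 2, 3}  B2 = {0, 2, 4}  B3 = {2, 4, 5}  B4 = {1, 2, 5}
Tree: B1–B2, B2–B3, B3–B4

Every bag has size at most 3, so the width is 3 − 1 = 2 and tw(G) ≤ 2. For the lower bound, G contains the cycle 2–3–0–4–5–1–2, so G is not a forest; only forests have treewidth ≤ 1, hence tw(G) ≥ 2. The upper and lower bounds meet at 2, so that is the treewidth.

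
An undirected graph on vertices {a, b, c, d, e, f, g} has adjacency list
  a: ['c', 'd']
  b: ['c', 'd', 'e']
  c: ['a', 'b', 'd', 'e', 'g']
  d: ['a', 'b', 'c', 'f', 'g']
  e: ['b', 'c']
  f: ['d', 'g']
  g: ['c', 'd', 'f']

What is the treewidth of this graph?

A width-2 tree decomposition is:
Bags: B1 = {a, c, d}  B2 = {c, d, g}  B3 = {b, c, d}  B4 = {d, f, g}  B5 = {b, c, e}
Tree: B1–B2, B1–B3, B2–B4, B3–B5
Each bag holds 3 vertices, so the decomposition has width 2, which upper-bounds the treewidth. For the lower bound, the 3 vertices {c, d, g} are pairwise adjacent, and any tree decomposition puts a clique entirely inside one bag — forcing width ≥ 2. Combining the bounds, tw(G) = 2.

2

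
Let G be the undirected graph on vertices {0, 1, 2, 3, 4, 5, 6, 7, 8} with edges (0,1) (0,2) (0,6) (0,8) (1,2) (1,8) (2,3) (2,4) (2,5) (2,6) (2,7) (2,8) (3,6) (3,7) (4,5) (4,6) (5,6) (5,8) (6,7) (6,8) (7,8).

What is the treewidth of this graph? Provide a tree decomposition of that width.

The largest bag has 4 vertices, giving width 3; this decomposition certifies tw(G) ≤ 3. For the lower bound, the 4 vertices {0, 1, 2, 8} are pairwise adjacent, and any tree decomposition puts a clique entirely inside one bag — forcing width ≥ 3. The upper and lower bounds meet at 3, so that is the treewidth.

Treewidth 3.
One optimal decomposition is:
Bags: B1 = {2, 5, 6, 8}  B2 = {0, 2, 6, 8}  B3 = {0, 1, 2, 8}  B4 = {2, 4, 5, 6}  B5 = {2, 6, 7, 8}  B6 = {2, 3, 6, 7}
Tree: B1–B2, B2–B3, B1–B4, B2–B5, B5–B6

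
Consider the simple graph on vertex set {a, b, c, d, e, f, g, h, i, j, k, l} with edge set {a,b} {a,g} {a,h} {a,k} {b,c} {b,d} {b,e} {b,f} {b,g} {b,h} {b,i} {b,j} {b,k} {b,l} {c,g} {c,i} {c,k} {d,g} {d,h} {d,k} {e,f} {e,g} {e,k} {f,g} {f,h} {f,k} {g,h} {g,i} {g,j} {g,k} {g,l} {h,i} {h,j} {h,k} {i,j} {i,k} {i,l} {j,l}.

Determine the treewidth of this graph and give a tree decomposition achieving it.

Every bag has size at most 5, so the width is 5 − 1 = 4 and tw(G) ≤ 4. Conversely, {b, g, h, i, j} is a clique of size 5, and the vertices of any clique must share a bag in every tree decomposition; so some bag has ≥ 5 vertices and tw(G) ≥ 4. Therefore the treewidth is 4.

Treewidth 4.
One such decomposition:
Bags: B1 = {b, g, h, i, k}  B2 = {b, f, g, h, k}  B3 = {a, b, g, h, k}  B4 = {b, d, g, h, k}  B5 = {b, g, h, i, j}  B6 = {b, e, f, g, k}  B7 = {b, c, g, i, k}  B8 = {b, g, i, j, l}
Tree: B1–B2, B2–B3, B1–B4, B1–B5, B2–B6, B1–B7, B5–B8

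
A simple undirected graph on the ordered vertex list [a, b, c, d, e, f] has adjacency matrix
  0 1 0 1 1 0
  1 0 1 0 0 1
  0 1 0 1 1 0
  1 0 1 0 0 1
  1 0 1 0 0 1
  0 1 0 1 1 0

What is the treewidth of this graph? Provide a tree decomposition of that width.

The largest bag has 4 vertices, giving width 3; this decomposition certifies tw(G) ≤ 3. For the lower bound: the 4 vertex sets {d,f}, {a,e}, {b}, {c} are disjoint, each induces a connected subgraph, and every pair is joined by at least one edge of G. Contracting each set to a single vertex therefore yields K_{4} as a minor, and since treewidth is minor-monotone, tw(G) ≥ tw(K_{4}) = 3. Therefore the treewidth is 3.

Treewidth 3.
Bags: B1 = {b, d, e, f}  B2 = {a, b, d, e}  B3 = {b, c, d, e}
Tree: B1–B2, B2–B3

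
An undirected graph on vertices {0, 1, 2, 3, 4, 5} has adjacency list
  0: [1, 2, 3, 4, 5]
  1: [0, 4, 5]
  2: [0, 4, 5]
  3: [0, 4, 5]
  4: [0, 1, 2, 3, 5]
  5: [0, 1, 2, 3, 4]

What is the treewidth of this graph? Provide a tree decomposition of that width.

Each bag holds 4 vertices, so the decomposition has width 3, which upper-bounds the treewidth. Conversely, {0, 1, 4, 5} is a clique of size 4, and the vertices of any clique must share a bag in every tree decomposition; so some bag has ≥ 4 vertices and tw(G) ≥ 3. Combining the bounds, tw(G) = 3.

Treewidth 3.
One such decomposition:
Bags: B1 = {0, 1, 4, 5}  B2 = {0, 3, 4, 5}  B3 = {0, 2, 4, 5}
Tree: B1–B2, B2–B3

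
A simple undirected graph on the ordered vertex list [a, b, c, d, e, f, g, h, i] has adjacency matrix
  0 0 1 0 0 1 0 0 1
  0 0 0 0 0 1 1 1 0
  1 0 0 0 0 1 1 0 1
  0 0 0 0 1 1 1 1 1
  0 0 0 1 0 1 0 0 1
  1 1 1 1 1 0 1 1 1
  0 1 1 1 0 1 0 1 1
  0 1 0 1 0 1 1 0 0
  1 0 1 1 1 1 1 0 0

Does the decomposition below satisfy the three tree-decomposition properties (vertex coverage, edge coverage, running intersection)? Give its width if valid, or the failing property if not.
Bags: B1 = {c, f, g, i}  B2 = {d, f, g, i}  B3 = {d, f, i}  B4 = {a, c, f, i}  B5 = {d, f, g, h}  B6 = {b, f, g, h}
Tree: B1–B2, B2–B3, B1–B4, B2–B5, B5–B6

No — vertex e appears in no bag.

A tree decomposition must satisfy three properties: every vertex lies in some bag; for every edge, both endpoints lie together in some bag; and for every vertex, the bags containing it form a connected subtree. Here vertex e appears in no bag, so the decomposition is invalid.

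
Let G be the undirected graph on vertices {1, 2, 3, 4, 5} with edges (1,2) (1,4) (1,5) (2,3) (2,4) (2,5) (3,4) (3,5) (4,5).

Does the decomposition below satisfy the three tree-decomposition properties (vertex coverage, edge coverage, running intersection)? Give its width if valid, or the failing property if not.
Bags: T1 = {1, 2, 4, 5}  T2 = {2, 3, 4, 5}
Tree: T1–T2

Vertex coverage: the bags together contain {1, 2, 3, 4, 5}, the full vertex set. Edge coverage: each edge of G has both endpoints in at least one bag. Running intersection: for every vertex, the bags containing it form a connected subtree. All three properties hold, so this is a valid tree decomposition of width max|bag| − 1 = 3, and hence tw(G) ≤ 3.

Yes; width 3.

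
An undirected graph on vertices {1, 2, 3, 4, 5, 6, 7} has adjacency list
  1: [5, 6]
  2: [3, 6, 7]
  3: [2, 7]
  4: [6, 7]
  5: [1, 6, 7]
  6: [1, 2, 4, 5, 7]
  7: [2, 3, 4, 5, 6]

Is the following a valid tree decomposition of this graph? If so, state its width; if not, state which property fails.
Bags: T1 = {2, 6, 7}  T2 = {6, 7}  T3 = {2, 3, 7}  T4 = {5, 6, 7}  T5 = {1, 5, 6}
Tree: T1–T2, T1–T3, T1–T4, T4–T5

A tree decomposition must satisfy three properties: every vertex lies in some bag; for every edge, both endpoints lie together in some bag; and for every vertex, the bags containing it form a connected subtree. Here vertex 4 appears in no bag, so the decomposition is invalid.

No — vertex 4 appears in no bag.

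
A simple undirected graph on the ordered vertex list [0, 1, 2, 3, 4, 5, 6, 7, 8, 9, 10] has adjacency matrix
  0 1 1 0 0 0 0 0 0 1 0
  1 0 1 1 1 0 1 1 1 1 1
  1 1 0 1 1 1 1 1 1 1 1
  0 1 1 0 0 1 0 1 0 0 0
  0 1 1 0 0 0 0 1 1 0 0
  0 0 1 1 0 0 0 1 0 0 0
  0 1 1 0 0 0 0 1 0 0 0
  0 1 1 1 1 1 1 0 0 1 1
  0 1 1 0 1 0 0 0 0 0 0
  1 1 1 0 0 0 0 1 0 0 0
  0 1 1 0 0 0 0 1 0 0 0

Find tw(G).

3

A width-3 tree decomposition is:
Bags: B1 = {1, 2, 7, 9}  B2 = {1, 2, 4, 7}  B3 = {1, 2, 6, 7}  B4 = {1, 2, 4, 8}  B5 = {1, 2, 7, 10}  B6 = {0, 1, 2, 9}  B7 = {1, 2, 3, 7}  B8 = {2, 3, 5, 7}
Tree: B1–B2, B2–B3, B2–B4, B3–B5, B1–B6, B1–B7, B7–B8
Every bag has size at most 4, so the width is 4 − 1 = 3 and tw(G) ≤ 3. For the lower bound, the 4 vertices {0, 1, 2, 9} are pairwise adjacent, and any tree decomposition puts a clique entirely inside one bag — forcing width ≥ 3. Combining the bounds, tw(G) = 3.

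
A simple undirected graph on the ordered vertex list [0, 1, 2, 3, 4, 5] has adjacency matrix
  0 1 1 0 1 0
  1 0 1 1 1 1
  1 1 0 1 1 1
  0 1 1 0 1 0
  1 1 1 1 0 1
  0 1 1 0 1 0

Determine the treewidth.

3

A width-3 tree decomposition is:
Bags: B1 = {1, 2, 4, 5}  B2 = {1, 2, 3, 4}  B3 = {0, 1, 2, 4}
Tree: B1–B2, B1–B3
Every bag has size at most 4, so the width is 4 − 1 = 3 and tw(G) ≤ 3. Conversely, {0, 1, 2, 4} is a clique of size 4, and the vertices of any clique must share a bag in every tree decomposition; so some bag has ≥ 4 vertices and tw(G) ≥ 3. Therefore the treewidth is 3.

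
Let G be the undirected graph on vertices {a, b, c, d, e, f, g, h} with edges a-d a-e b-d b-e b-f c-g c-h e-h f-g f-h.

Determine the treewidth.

2

A width-2 tree decomposition is:
Bags: B1 = {a, b, d}  B2 = {a, b, e}  B3 = {b, e, f}  B4 = {e, f, h}  B5 = {f, g, h}  B6 = {c, g, h}
Tree: B1–B2, B2–B3, B3–B4, B4–B5, B5–B6
Every bag has size at most 3, so the width is 3 − 1 = 2 and tw(G) ≤ 2. For the lower bound, G contains the cycle d–a–e–b–d, so G is not a forest; only forests have treewidth ≤ 1, hence tw(G) ≥ 2. Therefore the treewidth is 2.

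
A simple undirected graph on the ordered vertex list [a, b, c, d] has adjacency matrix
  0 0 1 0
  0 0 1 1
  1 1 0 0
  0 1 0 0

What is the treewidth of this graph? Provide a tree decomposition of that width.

The largest bag has 2 vertices, giving width 1; this decomposition certifies tw(G) ≤ 1. G has an edge, so its treewidth is at least 1. Combining the bounds, tw(G) = 1.

Treewidth 1.
One optimal decomposition is:
Bags: B1 = {a, c}  B2 = {b, c}  B3 = {b, d}
Tree: B1–B2, B2–B3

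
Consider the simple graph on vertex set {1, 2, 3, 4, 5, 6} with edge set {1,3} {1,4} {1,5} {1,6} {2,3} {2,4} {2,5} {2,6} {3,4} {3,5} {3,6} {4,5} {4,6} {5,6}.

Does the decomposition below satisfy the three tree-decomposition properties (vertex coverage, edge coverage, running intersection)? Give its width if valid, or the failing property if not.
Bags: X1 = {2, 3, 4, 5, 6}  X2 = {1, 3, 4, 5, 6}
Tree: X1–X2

Yes; width 4.

Checking the three conditions: (i) the bags cover all of {1, 2, 3, 4, 5, 6}; (ii) for each edge, some bag contains both endpoints; (iii) the bags containing any fixed vertex form a subtree. All hold, so the decomposition is valid with width 5 − 1 = 4.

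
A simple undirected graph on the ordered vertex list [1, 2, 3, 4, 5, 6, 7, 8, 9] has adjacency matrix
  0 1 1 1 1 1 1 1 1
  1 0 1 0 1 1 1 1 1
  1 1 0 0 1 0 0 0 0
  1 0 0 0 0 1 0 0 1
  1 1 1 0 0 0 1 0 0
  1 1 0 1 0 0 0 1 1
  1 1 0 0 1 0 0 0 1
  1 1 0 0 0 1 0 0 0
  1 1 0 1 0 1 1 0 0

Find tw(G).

A width-3 tree decomposition is:
Bags: B1 = {1, 2, 3, 5}  B2 = {1, 2, 5, 7}  B3 = {1, 2, 7, 9}  B4 = {1, 2, 6, 9}  B5 = {1, 4, 6, 9}  B6 = {1, 2, 6, 8}
Tree: B1–B2, B2–B3, B3–B4, B4–B5, B4–B6
Each bag holds 4 vertices, so the decomposition has width 3, which upper-bounds the treewidth. For the lower bound, the 4 vertices {1, 2, 6, 8} are pairwise adjacent, and any tree decomposition puts a clique entirely inside one bag — forcing width ≥ 3. Combining the bounds, tw(G) = 3.

3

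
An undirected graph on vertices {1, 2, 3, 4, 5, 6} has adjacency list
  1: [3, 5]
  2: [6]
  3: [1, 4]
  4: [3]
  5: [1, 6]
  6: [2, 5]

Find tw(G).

1

A width-1 tree decomposition is:
Bags: B1 = {2, 6}  B2 = {5, 6}  B3 = {1, 5}  B4 = {1, 3}  B5 = {3, 4}
Tree: B1–B2, B2–B3, B3–B4, B4–B5
Each bag holds 2 vertices, so the decomposition has width 1, which upper-bounds the treewidth. G has an edge, so its treewidth is at least 1. Hence tw(G) = 1 exactly.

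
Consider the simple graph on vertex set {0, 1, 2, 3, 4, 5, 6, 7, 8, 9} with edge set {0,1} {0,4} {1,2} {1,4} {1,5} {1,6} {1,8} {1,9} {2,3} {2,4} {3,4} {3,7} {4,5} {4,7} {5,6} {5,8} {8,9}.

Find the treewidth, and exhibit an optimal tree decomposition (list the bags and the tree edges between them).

The largest bag has 3 vertices, giving width 2; this decomposition certifies tw(G) ≤ 2. On the other hand G contains the 3-clique {1, 8, 9}. A clique must lie in a single bag of any decomposition, so no decomposition can have width below 2. Hence tw(G) = 2 exactly.

Treewidth 2.
One optimal decomposition is:
Bags: B1 = {1, 5, 8}  B2 = {1, 4, 5}  B3 = {1, 2, 4}  B4 = {2, 3, 4}  B5 = {0, 1, 4}  B6 = {3, 4, 7}  B7 = {1, 8, 9}  B8 = {1, 5, 6}
Tree: B1–B2, B2–B3, B3–B4, B3–B5, B4–B6, B1–B7, B1–B8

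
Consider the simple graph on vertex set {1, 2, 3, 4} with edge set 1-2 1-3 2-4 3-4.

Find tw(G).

A width-2 tree decomposition is:
Bags: B1 = {1, 3, 4}  B2 = {1, 2, 4}
Tree: B1–B2
The largest bag has 3 vertices, giving width 2; this decomposition certifies tw(G) ≤ 2. For the lower bound, G contains the cycle 4–3–1–2–4, so G is not a forest; only forests have treewidth ≤ 1, hence tw(G) ≥ 2. Combining the bounds, tw(G) = 2.

2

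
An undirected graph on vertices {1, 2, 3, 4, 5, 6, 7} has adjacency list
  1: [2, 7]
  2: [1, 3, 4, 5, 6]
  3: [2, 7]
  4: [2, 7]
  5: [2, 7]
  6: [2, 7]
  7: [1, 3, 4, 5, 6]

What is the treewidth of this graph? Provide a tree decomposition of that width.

Every bag has size at most 3, so the width is 3 − 1 = 2 and tw(G) ≤ 2. The edges 2–4–7–5–2 form a cycle, so G is not a tree and its treewidth is at least 2. Combining the bounds, tw(G) = 2.

Treewidth 2.
Bags: B1 = {2, 4, 7}  B2 = {2, 5, 7}  B3 = {2, 3, 7}  B4 = {2, 6, 7}  B5 = {1, 2, 7}
Tree: B1–B2, B2–B3, B3–B4, B4–B5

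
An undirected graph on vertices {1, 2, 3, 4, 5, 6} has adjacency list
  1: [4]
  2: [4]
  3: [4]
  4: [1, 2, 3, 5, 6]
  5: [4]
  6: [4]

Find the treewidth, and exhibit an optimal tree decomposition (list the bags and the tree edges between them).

The largest bag has 2 vertices, giving width 1; this decomposition certifies tw(G) ≤ 1. G has an edge, so its treewidth is at least 1. The upper and lower bounds meet at 1, so that is the treewidth.

Treewidth 1.
One such decomposition:
Bags: B1 = {1, 4}  B2 = {4, 5}  B3 = {3, 4}  B4 = {2, 4}  B5 = {4, 6}
Tree: B1–B2, B1–B3, B1–B4, B2–B5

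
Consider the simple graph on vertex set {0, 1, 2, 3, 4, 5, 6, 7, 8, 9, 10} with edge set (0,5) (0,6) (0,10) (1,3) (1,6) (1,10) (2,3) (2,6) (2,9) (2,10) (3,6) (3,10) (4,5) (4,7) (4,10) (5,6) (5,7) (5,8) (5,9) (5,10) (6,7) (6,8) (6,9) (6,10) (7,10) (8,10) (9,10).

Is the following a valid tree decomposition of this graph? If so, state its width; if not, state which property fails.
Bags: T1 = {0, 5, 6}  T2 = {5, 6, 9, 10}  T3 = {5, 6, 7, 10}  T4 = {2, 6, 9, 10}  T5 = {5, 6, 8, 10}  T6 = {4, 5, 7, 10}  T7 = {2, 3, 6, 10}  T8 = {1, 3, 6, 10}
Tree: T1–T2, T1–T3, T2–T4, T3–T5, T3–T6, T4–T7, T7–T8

No — edge (10,0) lies in no bag.

A tree decomposition must satisfy three properties: every vertex lies in some bag; for every edge, both endpoints lie together in some bag; and for every vertex, the bags containing it form a connected subtree. Here edge (10,0) lies in no bag, so the decomposition is invalid.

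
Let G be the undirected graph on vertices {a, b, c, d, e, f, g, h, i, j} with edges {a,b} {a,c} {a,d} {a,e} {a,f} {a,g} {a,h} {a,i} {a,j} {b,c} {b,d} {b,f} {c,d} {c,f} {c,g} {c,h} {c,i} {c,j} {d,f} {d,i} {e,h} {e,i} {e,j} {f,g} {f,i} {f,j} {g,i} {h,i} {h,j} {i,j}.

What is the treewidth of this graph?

A width-4 tree decomposition is:
Bags: B1 = {a, c, h, i, j}  B2 = {a, e, h, i, j}  B3 = {a, c, f, i, j}  B4 = {a, c, d, f, i}  B5 = {a, b, c, d, f}  B6 = {a, c, f, g, i}
Tree: B1–B2, B1–B3, B3–B4, B4–B5, B4–B6
Each bag holds 5 vertices, so the decomposition has width 4, which upper-bounds the treewidth. Conversely, {a, b, c, d, f} is a clique of size 5, and the vertices of any clique must share a bag in every tree decomposition; so some bag has ≥ 5 vertices and tw(G) ≥ 4. Hence tw(G) = 4 exactly.

4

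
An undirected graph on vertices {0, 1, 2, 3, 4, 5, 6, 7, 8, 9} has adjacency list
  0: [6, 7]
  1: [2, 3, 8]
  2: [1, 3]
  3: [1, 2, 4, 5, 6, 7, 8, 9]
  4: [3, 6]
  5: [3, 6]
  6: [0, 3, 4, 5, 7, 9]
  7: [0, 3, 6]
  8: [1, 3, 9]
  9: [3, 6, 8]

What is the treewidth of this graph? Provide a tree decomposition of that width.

Treewidth 2.
Bags: B1 = {3, 6, 7}  B2 = {3, 5, 6}  B3 = {0, 6, 7}  B4 = {3, 4, 6}  B5 = {3, 6, 9}  B6 = {3, 8, 9}  B7 = {1, 3, 8}  B8 = {1, 2, 3}
Tree: B1–B2, B1–B3, B2–B4, B1–B5, B5–B6, B6–B7, B7–B8

The largest bag has 3 vertices, giving width 2; this decomposition certifies tw(G) ≤ 2. For the lower bound, the 3 vertices {0, 6, 7} are pairwise adjacent, and any tree decomposition puts a clique entirely inside one bag — forcing width ≥ 2. Combining the bounds, tw(G) = 2.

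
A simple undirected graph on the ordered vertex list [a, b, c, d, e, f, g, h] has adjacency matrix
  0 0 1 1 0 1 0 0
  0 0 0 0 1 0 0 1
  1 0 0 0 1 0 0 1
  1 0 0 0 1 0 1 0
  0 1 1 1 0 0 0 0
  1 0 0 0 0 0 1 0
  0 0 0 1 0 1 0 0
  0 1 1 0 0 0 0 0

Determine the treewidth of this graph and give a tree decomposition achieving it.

Each bag holds 3 vertices, so the decomposition has width 2, which upper-bounds the treewidth. For the lower bound, G contains the cycle g–f–a–d–g, so G is not a forest; only forests have treewidth ≤ 1, hence tw(G) ≥ 2. Combining the bounds, tw(G) = 2.

Treewidth 2.
Bags: B1 = {d, f, g}  B2 = {a, d, f}  B3 = {a, d, e}  B4 = {a, c, e}  B5 = {b, c, e}  B6 = {b, c, h}
Tree: B1–B2, B2–B3, B3–B4, B4–B5, B5–B6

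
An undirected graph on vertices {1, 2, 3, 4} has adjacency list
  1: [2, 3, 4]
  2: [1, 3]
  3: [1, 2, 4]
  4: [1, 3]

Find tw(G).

A width-2 tree decomposition is:
Bags: B1 = {1, 2, 3}  B2 = {1, 3, 4}
Tree: B1–B2
Each bag holds 3 vertices, so the decomposition has width 2, which upper-bounds the treewidth. On the other hand G contains the 3-clique {1, 2, 3}. A clique must lie in a single bag of any decomposition, so no decomposition can have width below 2. Hence tw(G) = 2 exactly.

2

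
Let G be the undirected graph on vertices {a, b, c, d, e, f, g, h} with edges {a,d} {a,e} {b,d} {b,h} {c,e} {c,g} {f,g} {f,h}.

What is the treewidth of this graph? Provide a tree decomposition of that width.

Treewidth 2.
Bags: B1 = {c, f, g}  B2 = {c, e, f}  B3 = {a, e, f}  B4 = {a, d, f}  B5 = {b, d, f}  B6 = {b, f, h}
Tree: B1–B2, B2–B3, B3–B4, B4–B5, B5–B6

Every bag has size at most 3, so the width is 3 − 1 = 2 and tw(G) ≤ 2. For the lower bound, G contains the cycle f–g–c–e–a–d–b–h–f, so G is not a forest; only forests have treewidth ≤ 1, hence tw(G) ≥ 2. Hence tw(G) = 2 exactly.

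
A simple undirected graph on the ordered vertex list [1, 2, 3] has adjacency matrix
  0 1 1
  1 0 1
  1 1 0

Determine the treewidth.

A width-2 tree decomposition is:
Bags: B1 = {1, 2, 3}
Tree: (single bag)
A single bag containing all 3 vertices is trivially a valid decomposition of width 2. For the lower bound, the 3 vertices {1, 2, 3} are pairwise adjacent, and any tree decomposition puts a clique entirely inside one bag — forcing width ≥ 2. Combining the bounds, tw(G) = 2.

2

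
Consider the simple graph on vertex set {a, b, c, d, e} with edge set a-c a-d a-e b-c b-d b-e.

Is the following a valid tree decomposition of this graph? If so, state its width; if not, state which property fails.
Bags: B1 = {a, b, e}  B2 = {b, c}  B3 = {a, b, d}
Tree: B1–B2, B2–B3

No — edge (a,c) lies in no bag.

A tree decomposition must satisfy three properties: every vertex lies in some bag; for every edge, both endpoints lie together in some bag; and for every vertex, the bags containing it form a connected subtree. Here edge (a,c) lies in no bag, so the decomposition is invalid.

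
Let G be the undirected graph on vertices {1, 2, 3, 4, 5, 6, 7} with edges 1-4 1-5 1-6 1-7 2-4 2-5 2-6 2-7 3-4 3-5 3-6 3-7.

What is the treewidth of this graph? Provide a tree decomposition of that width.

Treewidth 3.
Bags: B1 = {1, 2, 3, 7}  B2 = {1, 2, 3, 6}  B3 = {1, 2, 3, 4}  B4 = {1, 2, 3, 5}
Tree: B1–B2, B2–B3, B3–B4

Every bag has size at most 4, so the width is 4 − 1 = 3 and tw(G) ≤ 3. For the lower bound: the 4 vertex sets {1,7}, {2,6}, {3}, {4} are disjoint, each induces a connected subgraph, and every pair is joined by at least one edge of G. Contracting each set to a single vertex therefore yields K_{4} as a minor, and since treewidth is minor-monotone, tw(G) ≥ tw(K_{4}) = 3. The upper and lower bounds meet at 3, so that is the treewidth.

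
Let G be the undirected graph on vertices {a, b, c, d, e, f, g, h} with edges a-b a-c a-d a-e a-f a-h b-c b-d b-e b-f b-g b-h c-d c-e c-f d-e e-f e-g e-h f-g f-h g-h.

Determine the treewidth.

A width-4 tree decomposition is:
Bags: B1 = {a, b, c, e, f}  B2 = {a, b, e, f, h}  B3 = {b, e, f, g, h}  B4 = {a, b, c, d, e}
Tree: B1–B2, B2–B3, B1–B4
The largest bag has 5 vertices, giving width 4; this decomposition certifies tw(G) ≤ 4. Conversely, {a, b, c, d, e} is a clique of size 5, and the vertices of any clique must share a bag in every tree decomposition; so some bag has ≥ 5 vertices and tw(G) ≥ 4. Therefore the treewidth is 4.

4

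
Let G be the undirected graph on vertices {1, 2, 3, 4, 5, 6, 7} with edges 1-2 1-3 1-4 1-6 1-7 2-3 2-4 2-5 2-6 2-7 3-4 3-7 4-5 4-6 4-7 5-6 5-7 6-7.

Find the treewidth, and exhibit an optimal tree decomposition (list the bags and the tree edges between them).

The largest bag has 5 vertices, giving width 4; this decomposition certifies tw(G) ≤ 4. Conversely, {1, 2, 3, 4, 7} is a clique of size 5, and the vertices of any clique must share a bag in every tree decomposition; so some bag has ≥ 5 vertices and tw(G) ≥ 4. Hence tw(G) = 4 exactly.

Treewidth 4.
Bags: B1 = {1, 2, 4, 6, 7}  B2 = {2, 4, 5, 6, 7}  B3 = {1, 2, 3, 4, 7}
Tree: B1–B2, B1–B3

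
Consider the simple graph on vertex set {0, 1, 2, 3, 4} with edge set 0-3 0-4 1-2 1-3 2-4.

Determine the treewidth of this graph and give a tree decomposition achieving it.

Every bag has size at most 3, so the width is 3 − 1 = 2 and tw(G) ≤ 2. Since 3–1–2–4–0–3 is a cycle in G, G is not acyclic. Forests are exactly the graphs of treewidth ≤ 1, so tw(G) ≥ 2. Combining the bounds, tw(G) = 2.

Treewidth 2.
Bags: B1 = {1, 2, 3}  B2 = {2, 3, 4}  B3 = {0, 3, 4}
Tree: B1–B2, B2–B3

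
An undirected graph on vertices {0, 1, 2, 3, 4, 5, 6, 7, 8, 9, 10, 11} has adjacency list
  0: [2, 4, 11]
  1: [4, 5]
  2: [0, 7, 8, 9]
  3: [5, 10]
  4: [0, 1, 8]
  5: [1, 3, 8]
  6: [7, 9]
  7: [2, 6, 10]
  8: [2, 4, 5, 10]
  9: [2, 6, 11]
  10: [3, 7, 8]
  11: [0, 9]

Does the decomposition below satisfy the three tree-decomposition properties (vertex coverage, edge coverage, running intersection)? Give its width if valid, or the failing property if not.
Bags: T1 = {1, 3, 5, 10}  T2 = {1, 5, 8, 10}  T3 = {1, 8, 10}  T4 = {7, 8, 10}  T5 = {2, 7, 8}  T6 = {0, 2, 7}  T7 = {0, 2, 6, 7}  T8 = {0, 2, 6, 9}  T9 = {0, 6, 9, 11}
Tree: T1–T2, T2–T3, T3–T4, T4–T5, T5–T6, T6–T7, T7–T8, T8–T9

No — vertex 4 appears in no bag.

A tree decomposition must satisfy three properties: every vertex lies in some bag; for every edge, both endpoints lie together in some bag; and for every vertex, the bags containing it form a connected subtree. Here vertex 4 appears in no bag, so the decomposition is invalid.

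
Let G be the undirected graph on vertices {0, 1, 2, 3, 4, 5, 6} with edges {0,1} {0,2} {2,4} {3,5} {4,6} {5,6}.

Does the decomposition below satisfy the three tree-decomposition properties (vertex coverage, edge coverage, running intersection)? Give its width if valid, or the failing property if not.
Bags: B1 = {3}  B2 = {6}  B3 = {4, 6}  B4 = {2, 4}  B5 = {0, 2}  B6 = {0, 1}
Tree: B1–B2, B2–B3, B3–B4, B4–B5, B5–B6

A tree decomposition must satisfy three properties: every vertex lies in some bag; for every edge, both endpoints lie together in some bag; and for every vertex, the bags containing it form a connected subtree. Here vertex 5 appears in no bag, so the decomposition is invalid.

No — vertex 5 appears in no bag.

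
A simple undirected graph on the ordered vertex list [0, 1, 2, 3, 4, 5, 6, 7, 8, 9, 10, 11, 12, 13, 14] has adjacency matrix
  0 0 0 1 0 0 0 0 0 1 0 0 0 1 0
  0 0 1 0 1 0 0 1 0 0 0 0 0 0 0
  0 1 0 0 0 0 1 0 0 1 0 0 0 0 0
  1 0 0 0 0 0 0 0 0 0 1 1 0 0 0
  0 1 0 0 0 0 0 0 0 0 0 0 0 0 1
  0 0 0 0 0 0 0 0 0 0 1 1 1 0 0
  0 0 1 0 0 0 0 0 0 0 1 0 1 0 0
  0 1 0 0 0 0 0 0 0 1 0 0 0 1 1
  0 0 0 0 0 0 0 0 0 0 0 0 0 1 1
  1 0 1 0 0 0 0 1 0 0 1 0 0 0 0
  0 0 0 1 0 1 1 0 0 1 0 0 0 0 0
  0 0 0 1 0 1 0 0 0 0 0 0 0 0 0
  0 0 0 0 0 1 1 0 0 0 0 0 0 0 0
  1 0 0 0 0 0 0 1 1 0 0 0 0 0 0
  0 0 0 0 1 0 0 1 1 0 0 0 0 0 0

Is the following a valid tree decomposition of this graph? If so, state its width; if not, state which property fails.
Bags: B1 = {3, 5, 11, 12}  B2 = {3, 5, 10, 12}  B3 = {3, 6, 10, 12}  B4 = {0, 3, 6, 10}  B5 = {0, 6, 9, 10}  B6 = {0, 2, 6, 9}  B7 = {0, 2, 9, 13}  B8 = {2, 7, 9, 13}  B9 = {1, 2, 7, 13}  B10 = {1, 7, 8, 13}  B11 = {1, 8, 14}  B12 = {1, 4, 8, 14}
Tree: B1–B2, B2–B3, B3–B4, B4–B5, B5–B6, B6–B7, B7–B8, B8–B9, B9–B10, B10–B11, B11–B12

No — edge (7,14) lies in no bag.

A tree decomposition must satisfy three properties: every vertex lies in some bag; for every edge, both endpoints lie together in some bag; and for every vertex, the bags containing it form a connected subtree. Here edge (7,14) lies in no bag, so the decomposition is invalid.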